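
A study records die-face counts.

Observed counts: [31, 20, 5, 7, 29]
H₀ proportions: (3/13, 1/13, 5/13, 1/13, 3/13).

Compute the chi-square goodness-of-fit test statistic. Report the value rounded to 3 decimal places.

test statistic = 57.029

n = 92; E_i = n·p_i = [21.23, 7.08, 35.38, 7.08, 21.23]
χ² = (31−21.23)²/21.23 + (20−7.08)²/7.08 + (5−35.38)²/35.38 + (7−7.08)²/7.08 + (29−21.23)²/21.23 = 57.0290
df = 4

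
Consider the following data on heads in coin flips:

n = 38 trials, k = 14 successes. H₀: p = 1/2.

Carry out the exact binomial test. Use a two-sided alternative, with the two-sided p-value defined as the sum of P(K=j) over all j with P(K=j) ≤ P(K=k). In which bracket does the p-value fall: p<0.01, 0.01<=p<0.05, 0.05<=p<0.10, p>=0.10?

Exact binomial: n=38, k=14, p₀=1/2=0.5000
P(X=j) = C(n,j)·p₀^j·(1−p₀)^(n−j); p = Σ P(X=j) over j with P(X=j) ≤ P(X=14)
p-value (two-sided) = 0.14331
→ bracket: p>=0.10

p-value bracket: p>=0.10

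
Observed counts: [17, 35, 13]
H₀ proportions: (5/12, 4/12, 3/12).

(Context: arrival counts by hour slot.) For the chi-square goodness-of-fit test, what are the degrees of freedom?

degrees of freedom = 2

df = k − 1 = 3 − 1 = 2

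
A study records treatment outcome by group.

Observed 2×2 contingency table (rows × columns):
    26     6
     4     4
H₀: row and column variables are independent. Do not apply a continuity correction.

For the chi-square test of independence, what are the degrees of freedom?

degrees of freedom = 1

df = (r−1)(c−1) = (2−1)·(2−1) = 1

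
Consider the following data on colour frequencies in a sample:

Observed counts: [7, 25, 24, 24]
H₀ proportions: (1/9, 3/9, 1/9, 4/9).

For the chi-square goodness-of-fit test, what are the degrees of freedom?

degrees of freedom = 3

df = k − 1 = 4 − 1 = 3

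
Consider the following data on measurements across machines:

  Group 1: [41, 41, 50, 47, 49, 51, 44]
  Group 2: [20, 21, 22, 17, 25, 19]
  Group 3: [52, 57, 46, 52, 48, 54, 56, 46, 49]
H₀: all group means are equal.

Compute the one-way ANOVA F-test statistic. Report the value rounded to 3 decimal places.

test statistic = 122.909

Group means [46.14, 20.67, 51.11], grand mean 41.227
SSB = Σnᵢ(x̄ᵢ−x̄)² = 3584.784; SSW = ΣΣ(x−x̄ᵢ)² = 277.079
MSB = 3584.784/2 = 1792.3921; MSW = 277.079/19 = 14.5831
F = MSB/MSW = 122.9086
df = (2, 19)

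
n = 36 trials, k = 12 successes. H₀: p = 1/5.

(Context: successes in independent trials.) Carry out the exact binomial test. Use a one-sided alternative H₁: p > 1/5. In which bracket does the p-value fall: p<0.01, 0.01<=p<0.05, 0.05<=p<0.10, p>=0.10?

p-value bracket: 0.01<=p<0.05

Exact binomial: n=36, k=12, p₀=1/5=0.2000
P(X≥12) from Σ C(n,i)·p₀^i·(1−p₀)^(n−i)
p-value (one-sided, H₁ greater) = 0.04243
→ bracket: 0.01<=p<0.05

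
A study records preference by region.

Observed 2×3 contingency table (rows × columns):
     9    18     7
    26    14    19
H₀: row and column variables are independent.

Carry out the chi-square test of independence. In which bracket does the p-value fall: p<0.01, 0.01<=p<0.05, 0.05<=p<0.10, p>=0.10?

Row totals [34, 59], col totals [35, 32, 26], n=93
χ² = (9−12.80)²/12.80 + (18−11.70)²/11.70 + (7−9.51)²/9.51 + (26−22.20)²/22.20 + (14−20.30)²/20.30 + (19−16.49)²/16.49 = 8.1652
df = 2
p-value (upper-tail) = 0.01686
→ bracket: 0.01<=p<0.05

p-value bracket: 0.01<=p<0.05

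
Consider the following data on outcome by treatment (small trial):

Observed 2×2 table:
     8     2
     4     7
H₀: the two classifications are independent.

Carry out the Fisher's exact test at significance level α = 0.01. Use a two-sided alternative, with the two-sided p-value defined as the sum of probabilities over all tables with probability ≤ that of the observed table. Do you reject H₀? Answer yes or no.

Margins: r₁=10, r₂=11, c₁=12, c₂=9, n=21
p_obs = C(10,8)·C(11,4)/C(21,12); sum pmf over tables with pmf ≤ p_obs
p-value (two-sided) = 0.08050
At α=0.01: p ≥ α → fail to reject H₀

reject H₀: no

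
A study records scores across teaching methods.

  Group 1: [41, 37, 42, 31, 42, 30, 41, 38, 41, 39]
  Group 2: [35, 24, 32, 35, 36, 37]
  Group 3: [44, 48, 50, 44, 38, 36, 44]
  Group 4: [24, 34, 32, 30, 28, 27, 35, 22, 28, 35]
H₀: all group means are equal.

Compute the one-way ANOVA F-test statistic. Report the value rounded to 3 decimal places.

test statistic = 14.026

Group means [38.20, 33.17, 43.43, 29.50], grand mean 35.758
SSB = Σnᵢ(x̄ᵢ−x̄)² = 903.413; SSW = ΣΣ(x−x̄ᵢ)² = 622.648
MSB = 903.413/3 = 301.1377; MSW = 622.648/29 = 21.4706
F = MSB/MSW = 14.0256
df = (3, 29)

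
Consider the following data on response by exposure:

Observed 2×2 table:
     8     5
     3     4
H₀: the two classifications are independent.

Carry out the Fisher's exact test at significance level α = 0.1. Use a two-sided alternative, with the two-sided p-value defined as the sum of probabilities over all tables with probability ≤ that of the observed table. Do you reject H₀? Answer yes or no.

reject H₀: no

Margins: r₁=13, r₂=7, c₁=11, c₂=9, n=20
p_obs = C(13,8)·C(7,3)/C(20,11); sum pmf over tables with pmf ≤ p_obs
p-value (two-sided) = 0.64241
At α=0.1: p ≥ α → fail to reject H₀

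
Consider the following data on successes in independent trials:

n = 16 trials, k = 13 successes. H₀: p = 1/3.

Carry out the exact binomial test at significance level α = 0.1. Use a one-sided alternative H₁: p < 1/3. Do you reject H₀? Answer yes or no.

Exact binomial: n=16, k=13, p₀=1/3=0.3333
P(X≤13) from Σ C(n,i)·p₀^i·(1−p₀)^(n−i)
p-value (one-sided, H₁ less) = 0.99999
At α=0.1: p ≥ α → fail to reject H₀

reject H₀: no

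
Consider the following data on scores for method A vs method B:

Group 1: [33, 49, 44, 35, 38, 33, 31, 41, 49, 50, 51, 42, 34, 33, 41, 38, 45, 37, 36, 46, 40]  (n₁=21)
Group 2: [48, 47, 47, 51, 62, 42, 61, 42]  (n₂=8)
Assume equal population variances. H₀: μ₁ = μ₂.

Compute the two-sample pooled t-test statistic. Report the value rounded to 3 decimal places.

test statistic = -3.504

x̄₁=40.286, s₁=6.270, n₁=21
x̄₂=50.000, s₂=7.709, n₂=8
s_p² = [20·6.270² + 7·7.709²]/27 = 44.5291
SE = √(s_p²·(1/21+1/8)) = 2.7725
t = (40.286−50.000)/2.7725 = -3.5038
df = 27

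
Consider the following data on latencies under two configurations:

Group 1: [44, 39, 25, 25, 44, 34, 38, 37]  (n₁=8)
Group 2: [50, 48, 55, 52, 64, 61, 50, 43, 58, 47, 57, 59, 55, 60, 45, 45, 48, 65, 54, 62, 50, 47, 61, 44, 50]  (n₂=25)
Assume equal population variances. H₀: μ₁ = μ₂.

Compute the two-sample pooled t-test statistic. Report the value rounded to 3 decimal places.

x̄₁=35.750, s₁=7.440, n₁=8
x̄₂=53.200, s₂=6.696, n₂=25
s_p² = [7·7.440² + 24·6.696²]/31 = 47.2097
SE = √(s_p²·(1/8+1/25)) = 2.7910
t = (35.750−53.200)/2.7910 = -6.2523
df = 31

test statistic = -6.252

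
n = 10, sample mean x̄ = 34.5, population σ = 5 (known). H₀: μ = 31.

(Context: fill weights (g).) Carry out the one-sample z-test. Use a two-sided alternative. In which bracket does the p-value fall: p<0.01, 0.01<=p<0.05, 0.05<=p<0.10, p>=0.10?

p-value bracket: 0.01<=p<0.05

SE = σ/√n = 5/√10 = 1.5811
z = (x̄−μ₀)/SE = (34.5−31)/1.5811 = 2.2136
p-value (two-sided) = 0.02686
→ bracket: 0.01<=p<0.05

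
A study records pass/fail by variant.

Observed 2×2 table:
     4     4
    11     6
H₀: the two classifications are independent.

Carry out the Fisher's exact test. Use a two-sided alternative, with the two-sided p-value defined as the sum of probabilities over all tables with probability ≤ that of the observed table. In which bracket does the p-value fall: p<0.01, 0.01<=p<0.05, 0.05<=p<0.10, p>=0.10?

Margins: r₁=8, r₂=17, c₁=15, c₂=10, n=25
p_obs = C(8,4)·C(17,11)/C(25,15); sum pmf over tables with pmf ≤ p_obs
p-value (two-sided) = 0.66682
→ bracket: p>=0.10

p-value bracket: p>=0.10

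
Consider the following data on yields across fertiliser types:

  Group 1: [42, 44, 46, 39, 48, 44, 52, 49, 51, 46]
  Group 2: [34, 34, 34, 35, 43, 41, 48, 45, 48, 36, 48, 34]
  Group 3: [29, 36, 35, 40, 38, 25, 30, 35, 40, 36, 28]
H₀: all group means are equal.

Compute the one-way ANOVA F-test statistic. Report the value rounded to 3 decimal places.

Group means [46.10, 40.00, 33.82], grand mean 39.788
SSB = Σnᵢ(x̄ᵢ−x̄)² = 790.979; SSW = ΣΣ(x−x̄ᵢ)² = 814.536
MSB = 790.979/2 = 395.4894; MSW = 814.536/30 = 27.1512
F = MSB/MSW = 14.5662
df = (2, 30)

test statistic = 14.566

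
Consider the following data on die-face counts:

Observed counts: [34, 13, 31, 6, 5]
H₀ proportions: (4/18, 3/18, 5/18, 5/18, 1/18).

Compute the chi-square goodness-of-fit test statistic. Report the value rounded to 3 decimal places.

n = 89; E_i = n·p_i = [19.78, 14.83, 24.72, 24.72, 4.94]
χ² = (34−19.78)²/19.78 + (13−14.83)²/14.83 + (31−24.72)²/24.72 + (6−24.72)²/24.72 + (5−4.94)²/4.94 = 26.2270
df = 4

test statistic = 26.227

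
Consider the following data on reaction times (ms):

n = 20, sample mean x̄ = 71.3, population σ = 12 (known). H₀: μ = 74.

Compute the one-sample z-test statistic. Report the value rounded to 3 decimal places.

SE = σ/√n = 12/√20 = 2.6833
z = (x̄−μ₀)/SE = (71.3−74)/2.6833 = -1.0062

test statistic = -1.006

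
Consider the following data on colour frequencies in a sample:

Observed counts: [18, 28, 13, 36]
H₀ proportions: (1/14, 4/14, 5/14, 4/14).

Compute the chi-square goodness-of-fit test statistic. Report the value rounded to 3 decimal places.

test statistic = 34.360

n = 95; E_i = n·p_i = [6.79, 27.14, 33.93, 27.14]
χ² = (18−6.79)²/6.79 + (28−27.14)²/27.14 + (13−33.93)²/33.93 + (36−27.14)²/27.14 = 34.3600
df = 3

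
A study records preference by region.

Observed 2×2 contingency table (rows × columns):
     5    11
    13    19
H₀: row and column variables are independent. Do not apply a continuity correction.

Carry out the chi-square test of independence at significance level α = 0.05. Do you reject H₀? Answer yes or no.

Row totals [16, 32], col totals [18, 30], n=48
χ² = (5−6.00)²/6.00 + (11−10.00)²/10.00 + (13−12.00)²/12.00 + (19−20.00)²/20.00 = 0.4000
df = 1
p-value (upper-tail) = 0.52709
At α=0.05: p ≥ α → fail to reject H₀

reject H₀: no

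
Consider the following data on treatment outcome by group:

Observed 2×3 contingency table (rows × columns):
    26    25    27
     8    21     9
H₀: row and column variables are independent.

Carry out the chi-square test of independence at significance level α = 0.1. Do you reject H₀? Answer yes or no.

Row totals [78, 38], col totals [34, 46, 36], n=116
χ² = (26−22.86)²/22.86 + (25−30.93)²/30.93 + (27−24.21)²/24.21 + (8−11.14)²/11.14 + (21−15.07)²/15.07 + (9−11.79)²/11.79 = 5.7703
df = 2
p-value (upper-tail) = 0.05585
At α=0.1: p < α → reject H₀

reject H₀: yes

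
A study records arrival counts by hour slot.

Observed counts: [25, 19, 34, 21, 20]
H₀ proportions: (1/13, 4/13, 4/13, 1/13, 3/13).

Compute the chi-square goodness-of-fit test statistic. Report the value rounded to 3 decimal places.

n = 119; E_i = n·p_i = [9.15, 36.62, 36.62, 9.15, 27.46]
χ² = (25−9.15)²/9.15 + (19−36.62)²/36.62 + (34−36.62)²/36.62 + (21−9.15)²/9.15 + (20−27.46)²/27.46 = 53.4503
df = 4

test statistic = 53.450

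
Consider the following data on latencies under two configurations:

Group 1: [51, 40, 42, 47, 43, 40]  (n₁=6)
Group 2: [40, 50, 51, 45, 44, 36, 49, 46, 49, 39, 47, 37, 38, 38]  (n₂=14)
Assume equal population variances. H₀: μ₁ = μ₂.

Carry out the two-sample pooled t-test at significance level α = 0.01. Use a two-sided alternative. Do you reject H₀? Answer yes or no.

x̄₁=43.833, s₁=4.355, n₁=6
x̄₂=43.500, s₂=5.346, n₂=14
s_p² = [5·4.355² + 13·5.346²]/18 = 25.9074
SE = √(s_p²·(1/6+1/14)) = 2.4836
t = (43.833−43.500)/2.4836 = 0.1342
df = 18
p-value (two-sided) = 0.89472
At α=0.01: p ≥ α → fail to reject H₀

reject H₀: no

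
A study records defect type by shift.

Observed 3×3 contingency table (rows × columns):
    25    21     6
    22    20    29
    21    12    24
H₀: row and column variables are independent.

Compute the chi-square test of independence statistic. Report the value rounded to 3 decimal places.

test statistic = 15.936

Row totals [52, 71, 57], col totals [68, 53, 59], n=180
χ² = (25−19.64)²/19.64 + (21−15.31)²/15.31 + (6−17.04)²/17.04 + (22−26.82)²/26.82 + (20−20.91)²/20.91 + (29−23.27)²/23.27 + (21−21.53)²/21.53 + (12−16.78)²/16.78 + (24−18.68)²/18.68 = 15.9357
df = 4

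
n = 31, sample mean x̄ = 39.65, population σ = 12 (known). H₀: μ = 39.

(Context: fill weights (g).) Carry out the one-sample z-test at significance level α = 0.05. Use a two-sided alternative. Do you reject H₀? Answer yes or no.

SE = σ/√n = 12/√31 = 2.1553
z = (x̄−μ₀)/SE = (39.65−39)/2.1553 = 0.3016
p-value (two-sided) = 0.76297
At α=0.05: p ≥ α → fail to reject H₀

reject H₀: no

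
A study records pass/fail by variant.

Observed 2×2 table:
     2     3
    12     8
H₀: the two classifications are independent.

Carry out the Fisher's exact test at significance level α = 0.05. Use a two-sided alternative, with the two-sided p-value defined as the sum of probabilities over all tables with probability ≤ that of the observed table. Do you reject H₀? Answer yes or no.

reject H₀: no

Margins: r₁=5, r₂=20, c₁=14, c₂=11, n=25
p_obs = C(5,2)·C(20,12)/C(25,14); sum pmf over tables with pmf ≤ p_obs
p-value (two-sided) = 0.62319
At α=0.05: p ≥ α → fail to reject H₀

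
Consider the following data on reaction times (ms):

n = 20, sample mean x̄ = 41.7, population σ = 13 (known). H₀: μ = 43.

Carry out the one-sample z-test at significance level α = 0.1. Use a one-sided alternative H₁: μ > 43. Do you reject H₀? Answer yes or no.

reject H₀: no

SE = σ/√n = 13/√20 = 2.9069
z = (x̄−μ₀)/SE = (41.7−43)/2.9069 = -0.4472
p-value (one-sided, H₁ greater) = 0.67264
At α=0.1: p ≥ α → fail to reject H₀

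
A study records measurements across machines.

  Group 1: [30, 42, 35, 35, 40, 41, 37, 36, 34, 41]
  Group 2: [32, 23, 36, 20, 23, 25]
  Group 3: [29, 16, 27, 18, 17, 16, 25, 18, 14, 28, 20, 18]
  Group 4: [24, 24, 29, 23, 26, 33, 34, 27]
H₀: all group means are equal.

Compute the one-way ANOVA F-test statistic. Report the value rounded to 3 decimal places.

test statistic = 21.558

Group means [37.10, 26.50, 20.50, 27.50], grand mean 27.667
SSB = Σnᵢ(x̄ᵢ−x̄)² = 1514.600; SSW = ΣΣ(x−x̄ᵢ)² = 749.400
MSB = 1514.600/3 = 504.8667; MSW = 749.400/32 = 23.4187
F = MSB/MSW = 21.5582
df = (3, 32)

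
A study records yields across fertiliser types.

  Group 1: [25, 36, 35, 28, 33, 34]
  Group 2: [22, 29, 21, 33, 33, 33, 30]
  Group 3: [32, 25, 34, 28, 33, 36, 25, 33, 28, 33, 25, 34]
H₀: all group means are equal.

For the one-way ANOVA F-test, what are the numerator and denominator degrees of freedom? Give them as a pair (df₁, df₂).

k = 3 groups, N = 25 total
df = (k−1, N−k) = (3−1, 25−3) = (2, 22)

degrees of freedom = [2, 22]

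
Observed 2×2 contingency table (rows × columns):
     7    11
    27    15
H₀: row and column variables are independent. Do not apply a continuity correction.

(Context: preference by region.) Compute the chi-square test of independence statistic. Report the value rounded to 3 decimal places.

test statistic = 3.310

Row totals [18, 42], col totals [34, 26], n=60
χ² = (7−10.20)²/10.20 + (11−7.80)²/7.80 + (27−23.80)²/23.80 + (15−18.20)²/18.20 = 3.3096
df = 1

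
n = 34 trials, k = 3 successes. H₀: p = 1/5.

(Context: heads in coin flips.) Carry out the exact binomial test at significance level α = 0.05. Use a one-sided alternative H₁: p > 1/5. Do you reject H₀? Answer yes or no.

Exact binomial: n=34, k=3, p₀=1/5=0.2000
P(X≥3) from Σ C(n,i)·p₀^i·(1−p₀)^(n−i)
p-value (one-sided, H₁ greater) = 0.97740
At α=0.05: p ≥ α → fail to reject H₀

reject H₀: no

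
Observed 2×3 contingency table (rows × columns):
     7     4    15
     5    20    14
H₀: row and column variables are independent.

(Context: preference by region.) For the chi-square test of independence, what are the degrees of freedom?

df = (r−1)(c−1) = (2−1)·(3−1) = 2

degrees of freedom = 2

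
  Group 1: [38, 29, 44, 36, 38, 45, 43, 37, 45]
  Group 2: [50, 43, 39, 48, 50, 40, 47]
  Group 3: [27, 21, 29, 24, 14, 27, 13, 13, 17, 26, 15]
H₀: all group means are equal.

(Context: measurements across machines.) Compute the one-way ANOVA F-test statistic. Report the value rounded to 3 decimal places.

Group means [39.44, 45.29, 20.55], grand mean 33.259
SSB = Σnᵢ(x̄ᵢ−x̄)² = 3134.807; SSW = ΣΣ(x−x̄ᵢ)² = 750.378
MSB = 3134.807/2 = 1567.4036; MSW = 750.378/24 = 31.2658
F = MSB/MSW = 50.1316
df = (2, 24)

test statistic = 50.132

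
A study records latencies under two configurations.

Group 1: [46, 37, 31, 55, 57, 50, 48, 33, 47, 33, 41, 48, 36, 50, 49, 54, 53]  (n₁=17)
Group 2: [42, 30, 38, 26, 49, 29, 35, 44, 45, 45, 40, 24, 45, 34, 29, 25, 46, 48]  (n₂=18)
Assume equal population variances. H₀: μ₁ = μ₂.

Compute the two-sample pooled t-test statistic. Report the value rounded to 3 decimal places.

test statistic = 2.701

x̄₁=45.176, s₁=8.376, n₁=17
x̄₂=37.444, s₂=8.549, n₂=18
s_p² = [16·8.376² + 17·8.549²]/33 = 71.6641
SE = √(s_p²·(1/17+1/18)) = 2.8630
t = (45.176−37.444)/2.8630 = 2.7007
df = 33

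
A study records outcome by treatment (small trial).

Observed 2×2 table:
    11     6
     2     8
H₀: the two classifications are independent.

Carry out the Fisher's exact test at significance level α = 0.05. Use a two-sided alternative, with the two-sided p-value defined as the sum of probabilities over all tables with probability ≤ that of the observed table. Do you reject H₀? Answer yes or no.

reject H₀: yes

Margins: r₁=17, r₂=10, c₁=13, c₂=14, n=27
p_obs = C(17,11)·C(10,2)/C(27,13); sum pmf over tables with pmf ≤ p_obs
p-value (two-sided) = 0.04607
At α=0.05: p < α → reject H₀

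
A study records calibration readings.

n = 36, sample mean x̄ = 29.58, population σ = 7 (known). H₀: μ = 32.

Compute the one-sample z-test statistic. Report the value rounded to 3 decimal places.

SE = σ/√n = 7/√36 = 1.1667
z = (x̄−μ₀)/SE = (29.58−32)/1.1667 = -2.0743

test statistic = -2.074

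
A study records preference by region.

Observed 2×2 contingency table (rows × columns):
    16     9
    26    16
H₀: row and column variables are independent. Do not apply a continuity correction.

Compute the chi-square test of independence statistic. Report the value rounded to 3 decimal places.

Row totals [25, 42], col totals [42, 25], n=67
χ² = (16−15.67)²/15.67 + (9−9.33)²/9.33 + (26−26.33)²/26.33 + (16−15.67)²/15.67 = 0.0294
df = 1

test statistic = 0.029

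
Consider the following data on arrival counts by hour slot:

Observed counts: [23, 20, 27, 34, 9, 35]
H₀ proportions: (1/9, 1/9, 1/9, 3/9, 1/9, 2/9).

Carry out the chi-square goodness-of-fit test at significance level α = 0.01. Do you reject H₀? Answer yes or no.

reject H₀: yes

n = 148; E_i = n·p_i = [16.44, 16.44, 16.44, 49.33, 16.44, 32.89]
χ² = (23−16.44)²/16.44 + (20−16.44)²/16.44 + (27−16.44)²/16.44 + (34−49.33)²/49.33 + (9−16.44)²/16.44 + (35−32.89)²/32.89 = 18.4291
df = 5
p-value (upper-tail) = 0.00245
At α=0.01: p < α → reject H₀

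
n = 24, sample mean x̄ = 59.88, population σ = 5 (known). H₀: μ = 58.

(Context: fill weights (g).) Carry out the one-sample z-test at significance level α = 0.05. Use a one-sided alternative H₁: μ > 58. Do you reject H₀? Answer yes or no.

reject H₀: yes

SE = σ/√n = 5/√24 = 1.0206
z = (x̄−μ₀)/SE = (59.88−58)/1.0206 = 1.8420
p-value (one-sided, H₁ greater) = 0.03274
At α=0.05: p < α → reject H₀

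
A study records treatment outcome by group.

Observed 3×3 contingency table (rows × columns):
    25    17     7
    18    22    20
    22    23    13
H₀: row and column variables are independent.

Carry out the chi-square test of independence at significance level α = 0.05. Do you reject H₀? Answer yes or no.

reject H₀: no

Row totals [49, 60, 58], col totals [65, 62, 40], n=167
χ² = (25−19.07)²/19.07 + (17−18.19)²/18.19 + (7−11.74)²/11.74 + (18−23.35)²/23.35 + (22−22.28)²/22.28 + (20−14.37)²/14.37 + (22−22.57)²/22.57 + (23−21.53)²/21.53 + (13−13.89)²/13.89 = 7.4393
df = 4
p-value (upper-tail) = 0.11442
At α=0.05: p ≥ α → fail to reject H₀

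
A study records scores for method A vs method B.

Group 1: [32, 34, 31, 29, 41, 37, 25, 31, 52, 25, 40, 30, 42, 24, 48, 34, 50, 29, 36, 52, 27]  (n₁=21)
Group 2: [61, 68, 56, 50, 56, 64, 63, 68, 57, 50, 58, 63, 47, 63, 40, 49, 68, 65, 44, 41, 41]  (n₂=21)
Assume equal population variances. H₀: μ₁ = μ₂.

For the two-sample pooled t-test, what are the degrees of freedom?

df = n₁ + n₂ − 2 = 21 + 21 − 2 = 40

degrees of freedom = 40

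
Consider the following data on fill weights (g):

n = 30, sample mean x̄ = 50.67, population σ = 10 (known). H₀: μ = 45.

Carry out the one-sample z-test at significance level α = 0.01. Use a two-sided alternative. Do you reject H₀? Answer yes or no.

reject H₀: yes

SE = σ/√n = 10/√30 = 1.8257
z = (x̄−μ₀)/SE = (50.67−45)/1.8257 = 3.1056
p-value (two-sided) = 0.00190
At α=0.01: p < α → reject H₀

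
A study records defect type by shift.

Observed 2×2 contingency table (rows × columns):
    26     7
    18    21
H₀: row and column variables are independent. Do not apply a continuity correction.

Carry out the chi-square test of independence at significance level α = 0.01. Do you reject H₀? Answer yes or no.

reject H₀: yes

Row totals [33, 39], col totals [44, 28], n=72
χ² = (26−20.17)²/20.17 + (7−12.83)²/12.83 + (18−23.83)²/23.83 + (21−15.17)²/15.17 = 8.0102
df = 1
p-value (upper-tail) = 0.00465
At α=0.01: p < α → reject H₀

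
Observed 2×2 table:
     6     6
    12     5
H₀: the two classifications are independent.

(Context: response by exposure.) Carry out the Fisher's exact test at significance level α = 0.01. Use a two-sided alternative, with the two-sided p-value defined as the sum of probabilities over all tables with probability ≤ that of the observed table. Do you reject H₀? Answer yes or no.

reject H₀: no

Margins: r₁=12, r₂=17, c₁=18, c₂=11, n=29
p_obs = C(12,6)·C(17,12)/C(29,18); sum pmf over tables with pmf ≤ p_obs
p-value (two-sided) = 0.43844
At α=0.01: p ≥ α → fail to reject H₀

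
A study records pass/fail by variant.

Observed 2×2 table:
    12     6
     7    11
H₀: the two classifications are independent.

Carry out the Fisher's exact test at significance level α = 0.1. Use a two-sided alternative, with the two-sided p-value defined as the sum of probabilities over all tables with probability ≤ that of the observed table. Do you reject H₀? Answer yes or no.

Margins: r₁=18, r₂=18, c₁=19, c₂=17, n=36
p_obs = C(18,12)·C(18,7)/C(36,19); sum pmf over tables with pmf ≤ p_obs
p-value (two-sided) = 0.18114
At α=0.1: p ≥ α → fail to reject H₀

reject H₀: no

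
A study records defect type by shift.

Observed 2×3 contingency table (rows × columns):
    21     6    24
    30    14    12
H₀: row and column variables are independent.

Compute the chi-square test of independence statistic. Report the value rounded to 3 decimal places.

Row totals [51, 56], col totals [51, 20, 36], n=107
χ² = (21−24.31)²/24.31 + (6−9.53)²/9.53 + (24−17.16)²/17.16 + (30−26.69)²/26.69 + (14−10.47)²/10.47 + (12−18.84)²/18.84 = 8.5733
df = 2

test statistic = 8.573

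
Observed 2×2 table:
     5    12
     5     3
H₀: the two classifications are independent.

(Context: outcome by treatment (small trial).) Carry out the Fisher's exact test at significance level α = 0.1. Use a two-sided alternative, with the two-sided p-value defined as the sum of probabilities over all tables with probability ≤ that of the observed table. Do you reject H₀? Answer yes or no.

reject H₀: no

Margins: r₁=17, r₂=8, c₁=10, c₂=15, n=25
p_obs = C(17,5)·C(8,5)/C(25,10); sum pmf over tables with pmf ≤ p_obs
p-value (two-sided) = 0.19355
At α=0.1: p ≥ α → fail to reject H₀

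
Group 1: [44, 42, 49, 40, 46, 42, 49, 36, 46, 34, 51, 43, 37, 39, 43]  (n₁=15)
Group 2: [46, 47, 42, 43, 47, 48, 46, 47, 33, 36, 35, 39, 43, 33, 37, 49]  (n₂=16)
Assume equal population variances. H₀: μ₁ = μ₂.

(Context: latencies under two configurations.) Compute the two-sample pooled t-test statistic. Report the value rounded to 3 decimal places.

test statistic = 0.416

x̄₁=42.733, s₁=4.978, n₁=15
x̄₂=41.938, s₂=5.627, n₂=16
s_p² = [14·4.978² + 15·5.627²]/29 = 28.3404
SE = √(s_p²·(1/15+1/16)) = 1.9133
t = (42.733−41.938)/1.9133 = 0.4160
df = 29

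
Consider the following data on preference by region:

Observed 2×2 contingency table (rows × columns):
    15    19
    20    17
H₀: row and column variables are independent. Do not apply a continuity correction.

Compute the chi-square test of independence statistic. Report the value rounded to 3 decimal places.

test statistic = 0.700

Row totals [34, 37], col totals [35, 36], n=71
χ² = (15−16.76)²/16.76 + (19−17.24)²/17.24 + (20−18.24)²/18.24 + (17−18.76)²/18.76 = 0.6999
df = 1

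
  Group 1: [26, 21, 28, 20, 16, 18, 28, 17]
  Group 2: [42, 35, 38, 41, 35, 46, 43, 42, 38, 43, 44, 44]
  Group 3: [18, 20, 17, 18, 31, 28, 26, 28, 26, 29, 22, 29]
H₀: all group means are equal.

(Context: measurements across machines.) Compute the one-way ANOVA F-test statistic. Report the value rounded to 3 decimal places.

Group means [21.75, 40.92, 24.33], grand mean 29.906
SSB = Σnᵢ(x̄ᵢ−x̄)² = 2359.635; SSW = ΣΣ(x−x̄ᵢ)² = 591.083
MSB = 2359.635/2 = 1179.8177; MSW = 591.083/29 = 20.3822
F = MSB/MSW = 57.8848
df = (2, 29)

test statistic = 57.885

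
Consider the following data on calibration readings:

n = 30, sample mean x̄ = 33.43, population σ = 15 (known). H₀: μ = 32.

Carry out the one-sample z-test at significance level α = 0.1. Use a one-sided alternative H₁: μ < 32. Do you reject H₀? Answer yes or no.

reject H₀: no

SE = σ/√n = 15/√30 = 2.7386
z = (x̄−μ₀)/SE = (33.43−32)/2.7386 = 0.5222
p-value (one-sided, H₁ less) = 0.69922
At α=0.1: p ≥ α → fail to reject H₀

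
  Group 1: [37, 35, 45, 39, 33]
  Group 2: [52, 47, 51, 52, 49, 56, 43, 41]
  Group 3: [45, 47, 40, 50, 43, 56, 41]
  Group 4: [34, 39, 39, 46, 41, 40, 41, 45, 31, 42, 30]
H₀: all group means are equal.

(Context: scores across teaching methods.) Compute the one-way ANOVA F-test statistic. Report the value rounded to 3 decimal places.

test statistic = 8.220

Group means [37.80, 48.88, 46.00, 38.91], grand mean 42.903
SSB = Σnᵢ(x̄ᵢ−x̄)² = 658.126; SSW = ΣΣ(x−x̄ᵢ)² = 720.584
MSB = 658.126/3 = 219.3752; MSW = 720.584/27 = 26.6883
F = MSB/MSW = 8.2199
df = (3, 27)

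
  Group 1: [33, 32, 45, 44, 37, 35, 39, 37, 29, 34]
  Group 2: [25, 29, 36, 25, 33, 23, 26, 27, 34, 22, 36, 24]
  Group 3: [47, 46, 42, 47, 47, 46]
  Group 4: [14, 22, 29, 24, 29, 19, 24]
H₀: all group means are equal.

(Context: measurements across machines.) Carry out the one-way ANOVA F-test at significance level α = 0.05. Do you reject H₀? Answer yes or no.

reject H₀: yes

Group means [36.50, 28.33, 45.83, 23.00], grand mean 32.600
SSB = Σnᵢ(x̄ᵢ−x̄)² = 2066.400; SSW = ΣΣ(x−x̄ᵢ)² = 712.000
MSB = 2066.400/3 = 688.8000; MSW = 712.000/31 = 22.9677
F = MSB/MSW = 29.9899
df = (3, 31)
p-value (upper-tail) = 0.00000
At α=0.05: p < α → reject H₀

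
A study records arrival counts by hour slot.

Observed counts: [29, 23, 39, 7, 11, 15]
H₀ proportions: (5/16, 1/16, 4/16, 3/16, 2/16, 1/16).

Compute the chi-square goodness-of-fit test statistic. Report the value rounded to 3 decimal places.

n = 124; E_i = n·p_i = [38.75, 7.75, 31.00, 23.25, 15.50, 7.75]
χ² = (29−38.75)²/38.75 + (23−7.75)²/7.75 + (39−31.00)²/31.00 + (7−23.25)²/23.25 + (11−15.50)²/15.50 + (15−7.75)²/7.75 = 53.9720
df = 5

test statistic = 53.972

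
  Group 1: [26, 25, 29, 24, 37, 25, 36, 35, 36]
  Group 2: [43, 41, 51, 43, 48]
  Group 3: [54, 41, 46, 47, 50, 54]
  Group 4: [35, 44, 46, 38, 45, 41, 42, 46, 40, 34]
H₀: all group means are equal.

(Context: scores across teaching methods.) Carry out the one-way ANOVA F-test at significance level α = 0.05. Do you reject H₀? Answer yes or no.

Group means [30.33, 45.20, 48.67, 41.10], grand mean 40.067
SSB = Σnᵢ(x̄ᵢ−x̄)² = 1438.833; SSW = ΣΣ(x−x̄ᵢ)² = 615.033
MSB = 1438.833/3 = 479.6111; MSW = 615.033/26 = 23.6551
F = MSB/MSW = 20.2751
df = (3, 26)
p-value (upper-tail) = 0.00000
At α=0.05: p < α → reject H₀

reject H₀: yes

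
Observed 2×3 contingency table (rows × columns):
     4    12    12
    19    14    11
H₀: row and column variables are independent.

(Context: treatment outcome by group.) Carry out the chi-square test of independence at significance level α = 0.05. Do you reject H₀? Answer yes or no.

Row totals [28, 44], col totals [23, 26, 23], n=72
χ² = (4−8.94)²/8.94 + (12−10.11)²/10.11 + (12−8.94)²/8.94 + (19−14.06)²/14.06 + (14−15.89)²/15.89 + (11−14.06)²/14.06 = 6.7581
df = 2
p-value (upper-tail) = 0.03408
At α=0.05: p < α → reject H₀

reject H₀: yes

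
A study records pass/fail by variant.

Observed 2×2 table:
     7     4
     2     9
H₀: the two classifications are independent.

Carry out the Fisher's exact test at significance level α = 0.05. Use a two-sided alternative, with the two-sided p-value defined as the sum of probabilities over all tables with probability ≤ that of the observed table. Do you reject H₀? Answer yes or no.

Margins: r₁=11, r₂=11, c₁=9, c₂=13, n=22
p_obs = C(11,7)·C(11,2)/C(22,9); sum pmf over tables with pmf ≤ p_obs
p-value (two-sided) = 0.08050
At α=0.05: p ≥ α → fail to reject H₀

reject H₀: no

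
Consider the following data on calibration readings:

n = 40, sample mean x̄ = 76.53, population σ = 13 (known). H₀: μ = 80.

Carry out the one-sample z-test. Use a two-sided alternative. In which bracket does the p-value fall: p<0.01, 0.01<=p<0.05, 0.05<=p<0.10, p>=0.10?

p-value bracket: 0.05<=p<0.10

SE = σ/√n = 13/√40 = 2.0555
z = (x̄−μ₀)/SE = (76.53−80)/2.0555 = -1.6882
p-value (two-sided) = 0.09138
→ bracket: 0.05<=p<0.10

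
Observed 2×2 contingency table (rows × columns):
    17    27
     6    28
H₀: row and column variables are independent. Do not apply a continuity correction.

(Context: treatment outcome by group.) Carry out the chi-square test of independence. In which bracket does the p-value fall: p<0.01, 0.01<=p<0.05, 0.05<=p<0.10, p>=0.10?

p-value bracket: 0.01<=p<0.05

Row totals [44, 34], col totals [23, 55], n=78
χ² = (17−12.97)²/12.97 + (27−31.03)²/31.03 + (6−10.03)²/10.03 + (28−23.97)²/23.97 = 4.0638
df = 1
p-value (upper-tail) = 0.04381
→ bracket: 0.01<=p<0.05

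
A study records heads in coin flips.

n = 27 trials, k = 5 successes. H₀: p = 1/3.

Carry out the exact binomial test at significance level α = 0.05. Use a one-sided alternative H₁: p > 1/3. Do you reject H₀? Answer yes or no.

reject H₀: no

Exact binomial: n=27, k=5, p₀=1/3=0.3333
P(X≥5) from Σ C(n,i)·p₀^i·(1−p₀)^(n−i)
p-value (one-sided, H₁ greater) = 0.97246
At α=0.05: p ≥ α → fail to reject H₀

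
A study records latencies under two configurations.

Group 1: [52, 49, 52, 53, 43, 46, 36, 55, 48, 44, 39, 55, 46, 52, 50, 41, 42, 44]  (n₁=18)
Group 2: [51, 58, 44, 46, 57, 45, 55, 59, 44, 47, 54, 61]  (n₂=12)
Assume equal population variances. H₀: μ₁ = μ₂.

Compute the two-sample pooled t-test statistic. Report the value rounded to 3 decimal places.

x̄₁=47.056, s₁=5.610, n₁=18
x̄₂=51.750, s₂=6.341, n₂=12
s_p² = [17·5.610² + 11·6.341²]/28 = 34.8998
SE = √(s_p²·(1/18+1/12)) = 2.2016
t = (47.056−51.750)/2.2016 = -2.1323
df = 28

test statistic = -2.132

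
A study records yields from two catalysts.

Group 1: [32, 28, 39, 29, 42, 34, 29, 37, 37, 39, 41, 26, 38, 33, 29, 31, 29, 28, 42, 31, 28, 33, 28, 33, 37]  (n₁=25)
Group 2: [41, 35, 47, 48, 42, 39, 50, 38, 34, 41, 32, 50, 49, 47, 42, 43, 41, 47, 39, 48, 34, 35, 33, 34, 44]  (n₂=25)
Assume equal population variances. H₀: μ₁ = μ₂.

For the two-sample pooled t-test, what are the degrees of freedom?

df = n₁ + n₂ − 2 = 25 + 25 − 2 = 48

degrees of freedom = 48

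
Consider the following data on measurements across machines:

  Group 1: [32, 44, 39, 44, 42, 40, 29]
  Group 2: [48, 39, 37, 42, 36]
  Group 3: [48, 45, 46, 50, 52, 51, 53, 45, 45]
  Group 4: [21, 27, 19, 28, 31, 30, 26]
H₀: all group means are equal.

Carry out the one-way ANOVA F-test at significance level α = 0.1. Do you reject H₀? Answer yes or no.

reject H₀: yes

Group means [38.57, 40.40, 48.33, 26.00], grand mean 38.893
SSB = Σnᵢ(x̄ᵢ−x̄)² = 1977.764; SSW = ΣΣ(x−x̄ᵢ)² = 504.914
MSB = 1977.764/3 = 659.2548; MSW = 504.914/24 = 21.0381
F = MSB/MSW = 31.3362
df = (3, 24)
p-value (upper-tail) = 0.00000
At α=0.1: p < α → reject H₀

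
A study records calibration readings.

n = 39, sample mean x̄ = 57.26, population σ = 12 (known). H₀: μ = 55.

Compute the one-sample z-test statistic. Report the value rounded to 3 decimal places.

test statistic = 1.176

SE = σ/√n = 12/√39 = 1.9215
z = (x̄−μ₀)/SE = (57.26−55)/1.9215 = 1.1761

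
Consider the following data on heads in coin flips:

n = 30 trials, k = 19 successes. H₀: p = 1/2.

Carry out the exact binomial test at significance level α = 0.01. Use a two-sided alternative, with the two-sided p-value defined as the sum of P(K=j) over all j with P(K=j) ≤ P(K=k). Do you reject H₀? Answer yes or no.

reject H₀: no

Exact binomial: n=30, k=19, p₀=1/2=0.5000
P(X=j) = C(n,j)·p₀^j·(1−p₀)^(n−j); p = Σ P(X=j) over j with P(X=j) ≤ P(X=19)
p-value (two-sided) = 0.20049
At α=0.01: p ≥ α → fail to reject H₀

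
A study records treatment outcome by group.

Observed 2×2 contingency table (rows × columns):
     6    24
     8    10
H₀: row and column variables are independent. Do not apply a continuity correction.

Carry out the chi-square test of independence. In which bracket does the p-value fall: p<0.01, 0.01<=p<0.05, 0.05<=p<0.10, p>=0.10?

p-value bracket: 0.05<=p<0.10

Row totals [30, 18], col totals [14, 34], n=48
χ² = (6−8.75)²/8.75 + (24−21.25)²/21.25 + (8−5.25)²/5.25 + (10−12.75)²/12.75 = 3.2538
df = 1
p-value (upper-tail) = 0.07126
→ bracket: 0.05<=p<0.10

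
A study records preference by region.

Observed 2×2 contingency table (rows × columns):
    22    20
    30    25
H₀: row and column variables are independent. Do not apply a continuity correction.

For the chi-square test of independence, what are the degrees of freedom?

df = (r−1)(c−1) = (2−1)·(2−1) = 1

degrees of freedom = 1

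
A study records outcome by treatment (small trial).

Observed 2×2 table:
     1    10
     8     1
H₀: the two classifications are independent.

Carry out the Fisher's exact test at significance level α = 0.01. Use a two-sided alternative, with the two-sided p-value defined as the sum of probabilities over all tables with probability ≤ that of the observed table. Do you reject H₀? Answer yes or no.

Margins: r₁=11, r₂=9, c₁=9, c₂=11, n=20
p_obs = C(11,1)·C(9,8)/C(20,9); sum pmf over tables with pmf ≤ p_obs
p-value (two-sided) = 0.00092
At α=0.01: p < α → reject H₀

reject H₀: yes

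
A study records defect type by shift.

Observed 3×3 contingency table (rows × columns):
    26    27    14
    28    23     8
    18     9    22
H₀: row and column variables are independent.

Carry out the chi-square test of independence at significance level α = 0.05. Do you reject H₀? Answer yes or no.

reject H₀: yes

Row totals [67, 59, 49], col totals [72, 59, 44], n=175
χ² = (26−27.57)²/27.57 + (27−22.59)²/22.59 + (14−16.85)²/16.85 + (28−24.27)²/24.27 + (23−19.89)²/19.89 + (8−14.83)²/14.83 + (18−20.16)²/20.16 + (9−16.52)²/16.52 + (22−12.32)²/12.32 = 16.8977
df = 4
p-value (upper-tail) = 0.00202
At α=0.05: p < α → reject H₀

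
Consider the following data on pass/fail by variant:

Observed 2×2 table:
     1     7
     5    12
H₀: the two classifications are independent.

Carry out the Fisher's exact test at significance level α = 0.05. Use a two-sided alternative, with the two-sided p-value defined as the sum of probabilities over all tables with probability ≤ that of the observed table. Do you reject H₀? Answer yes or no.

reject H₀: no

Margins: r₁=8, r₂=17, c₁=6, c₂=19, n=25
p_obs = C(8,1)·C(17,5)/C(25,6); sum pmf over tables with pmf ≤ p_obs
p-value (two-sided) = 0.62372
At α=0.05: p ≥ α → fail to reject H₀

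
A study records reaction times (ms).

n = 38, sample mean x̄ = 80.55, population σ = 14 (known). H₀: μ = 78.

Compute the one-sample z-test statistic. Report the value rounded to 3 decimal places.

test statistic = 1.123

SE = σ/√n = 14/√38 = 2.2711
z = (x̄−μ₀)/SE = (80.55−78)/2.2711 = 1.1228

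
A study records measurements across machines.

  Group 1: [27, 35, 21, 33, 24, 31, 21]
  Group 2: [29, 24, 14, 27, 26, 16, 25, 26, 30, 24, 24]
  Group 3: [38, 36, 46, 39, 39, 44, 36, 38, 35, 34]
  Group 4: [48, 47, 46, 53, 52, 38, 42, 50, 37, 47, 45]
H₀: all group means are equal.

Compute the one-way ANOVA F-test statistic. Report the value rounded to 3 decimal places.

test statistic = 43.521

Group means [27.43, 24.09, 38.50, 45.91], grand mean 34.538
SSB = Σnᵢ(x̄ᵢ−x̄)² = 3133.660; SSW = ΣΣ(x−x̄ᵢ)² = 840.032
MSB = 3133.660/3 = 1044.5533; MSW = 840.032/35 = 24.0009
F = MSB/MSW = 43.5214
df = (3, 35)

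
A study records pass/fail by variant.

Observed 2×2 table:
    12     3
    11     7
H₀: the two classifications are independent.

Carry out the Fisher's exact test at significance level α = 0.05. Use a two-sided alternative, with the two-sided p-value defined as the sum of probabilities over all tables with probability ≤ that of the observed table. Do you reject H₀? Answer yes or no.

reject H₀: no

Margins: r₁=15, r₂=18, c₁=23, c₂=10, n=33
p_obs = C(15,12)·C(18,11)/C(33,23); sum pmf over tables with pmf ≤ p_obs
p-value (two-sided) = 0.28280
At α=0.05: p ≥ α → fail to reject H₀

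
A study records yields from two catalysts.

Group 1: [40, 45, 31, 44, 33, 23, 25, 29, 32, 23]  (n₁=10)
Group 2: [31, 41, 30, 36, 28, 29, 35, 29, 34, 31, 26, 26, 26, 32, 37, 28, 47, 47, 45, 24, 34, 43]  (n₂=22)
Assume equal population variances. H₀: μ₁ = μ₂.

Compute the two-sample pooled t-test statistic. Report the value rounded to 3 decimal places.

x̄₁=32.500, s₁=8.141, n₁=10
x̄₂=33.591, s₂=7.076, n₂=22
s_p² = [9·8.141² + 21·7.076²]/30 = 54.9273
SE = √(s_p²·(1/10+1/22)) = 2.8266
t = (32.500−33.591)/2.8266 = -0.3859
df = 30

test statistic = -0.386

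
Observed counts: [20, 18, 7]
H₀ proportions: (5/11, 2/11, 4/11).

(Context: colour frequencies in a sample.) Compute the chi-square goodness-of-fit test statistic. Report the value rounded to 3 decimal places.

n = 45; E_i = n·p_i = [20.45, 8.18, 16.36]
χ² = (20−20.45)²/20.45 + (18−8.18)²/8.18 + (7−16.36)²/16.36 = 17.1500
df = 2

test statistic = 17.150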